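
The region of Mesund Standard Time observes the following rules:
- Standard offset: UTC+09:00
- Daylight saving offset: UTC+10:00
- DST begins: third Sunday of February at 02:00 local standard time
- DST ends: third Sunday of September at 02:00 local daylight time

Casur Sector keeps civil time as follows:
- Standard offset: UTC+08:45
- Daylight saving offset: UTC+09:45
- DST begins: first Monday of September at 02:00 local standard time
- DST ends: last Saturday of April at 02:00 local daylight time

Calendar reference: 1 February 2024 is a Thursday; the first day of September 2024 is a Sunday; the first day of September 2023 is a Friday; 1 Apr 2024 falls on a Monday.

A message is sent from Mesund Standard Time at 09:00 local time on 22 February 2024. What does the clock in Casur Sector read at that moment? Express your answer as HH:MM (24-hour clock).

08:45

1 February 2024 is a Thursday, so the first Sunday is February 4 and the third is February 18.
1 September 2024 is a Sunday, so the first Sunday is September 1 and the third is September 15.
Daylight saving runs 18 February – 15 September; 22 February 2024 is inside that window, so Mesund Standard Time is at UTC+10:00.
09:00 Mesund Standard Time − 10h = 23:00 UTC (rolling into the previous day, 21 February 2024).
1 September 2023 is a Friday, so the first Monday is September 4.
1 April 2024 is a Monday, so Saturdays fall on 6, 13, 20, 27; the last is April 27.
At the standard offset (UTC+08:45), 23:00 UTC + 8h45m = 07:45 Casur Sector standard time (rolling into the next day, 22 February 2024).
The standard-time date in Casur Sector, 22 February 2024, falls between 4 September 2023 and 27 April 2024, so daylight saving is in effect and Casur Sector is at UTC+09:45.
23:00 UTC + 9h45m = 08:45 Casur Sector (rolling into the next day, 22 February 2024).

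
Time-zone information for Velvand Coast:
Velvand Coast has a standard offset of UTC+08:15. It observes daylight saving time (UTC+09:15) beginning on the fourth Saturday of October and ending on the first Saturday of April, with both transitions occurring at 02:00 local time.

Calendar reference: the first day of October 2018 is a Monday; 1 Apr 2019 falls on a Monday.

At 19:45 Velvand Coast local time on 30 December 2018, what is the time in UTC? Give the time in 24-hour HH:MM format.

1 October 2018 is a Monday, so the first Saturday is October 6 and the fourth is October 27.
1 April 2019 is a Monday, so the first Saturday is April 6.
Daylight saving runs 27 October 2018 – 6 April 2019; 30 December 2018 is inside that window, so Velvand Coast is at UTC+09:15.
19:45 local − 9h15m = 10:30 UTC.

10:30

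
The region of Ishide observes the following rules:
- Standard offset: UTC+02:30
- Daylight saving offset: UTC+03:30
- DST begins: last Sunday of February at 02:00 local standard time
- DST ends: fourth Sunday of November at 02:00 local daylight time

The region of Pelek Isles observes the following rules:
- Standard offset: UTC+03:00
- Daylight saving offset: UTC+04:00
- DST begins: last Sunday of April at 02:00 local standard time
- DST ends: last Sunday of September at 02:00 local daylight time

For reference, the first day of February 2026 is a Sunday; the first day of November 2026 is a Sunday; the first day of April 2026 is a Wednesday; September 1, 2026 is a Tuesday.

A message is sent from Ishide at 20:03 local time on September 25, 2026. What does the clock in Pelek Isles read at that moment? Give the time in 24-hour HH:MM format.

20:33

1 February 2026 is a Sunday, so Sundays fall on 1, 8, 15, 22; the last is February 22.
1 November 2026 is a Sunday, so the first Sunday is November 1 and the fourth is November 22.
September 25, 2026 lies within the daylight-saving period (22 February – 22 November), so Ishide is on daylight time, UTC+03:30.
20:03 Ishide − 3h30m = 16:33 UTC.
1 April 2026 is a Wednesday, so Sundays fall on 5, 12, 19, 26; the last is April 26.
1 September 2026 is a Tuesday, so Sundays fall on 6, 13, 20, 27; the last is September 27.
At the standard offset (UTC+03:00), 16:33 UTC + 3h = 19:33 Pelek Isles standard time.
Daylight saving runs 26 April – 27 September; the standard-time date in Pelek Isles, September 25, 2026, is inside that window, so Pelek Isles is at UTC+04:00.
16:33 UTC + 4h = 20:33 Pelek Isles.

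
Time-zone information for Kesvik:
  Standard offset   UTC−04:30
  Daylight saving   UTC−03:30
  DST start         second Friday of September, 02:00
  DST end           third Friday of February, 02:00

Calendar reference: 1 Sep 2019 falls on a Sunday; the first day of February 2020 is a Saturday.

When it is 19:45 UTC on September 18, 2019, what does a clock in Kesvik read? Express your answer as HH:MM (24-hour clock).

16:15

1 September 2019 is a Sunday, so the first Friday is September 6 and the second is September 13.
1 February 2020 is a Saturday, so the first Friday is February 7 and the third is February 21.
At the standard offset (UTC−04:30), 19:45 UTC − 4h30m = 15:15 Kesvik standard time.
The standard-time date in Kesvik, September 18, 2019, lies within the daylight-saving period (13 September 2019 – 21 February 2020), so Kesvik is on daylight time, UTC−03:30.
19:45 UTC − 3h30m = 16:15 local.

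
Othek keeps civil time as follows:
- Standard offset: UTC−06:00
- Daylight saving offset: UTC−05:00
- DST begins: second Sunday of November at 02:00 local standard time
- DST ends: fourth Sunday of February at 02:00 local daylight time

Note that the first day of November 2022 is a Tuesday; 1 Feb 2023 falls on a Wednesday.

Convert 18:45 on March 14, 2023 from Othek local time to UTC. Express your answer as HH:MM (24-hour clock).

1 November 2022 is a Tuesday, so the first Sunday is November 6 and the second is November 13.
1 February 2023 is a Wednesday, so the first Sunday is February 5 and the fourth is February 26.
March 14, 2023 is outside the daylight-saving period (13 November 2022 – 26 February 2023), so Othek is on standard time, UTC−06:00.
18:45 local + 6h = 00:45 UTC (rolling into the next day, 15 March 2023).

00:45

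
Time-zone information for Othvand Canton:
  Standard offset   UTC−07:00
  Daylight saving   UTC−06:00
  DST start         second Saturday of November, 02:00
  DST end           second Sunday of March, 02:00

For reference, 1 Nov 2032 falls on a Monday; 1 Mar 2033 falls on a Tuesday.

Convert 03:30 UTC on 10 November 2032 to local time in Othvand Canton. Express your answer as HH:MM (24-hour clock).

20:30

1 November 2032 is a Monday, so the first Saturday is November 6 and the second is November 13.
1 March 2033 is a Tuesday, so the first Sunday is March 6 and the second is March 13.
At the standard offset (UTC−07:00), 03:30 UTC − 7h = 20:30 Othvand Canton standard time (rolling into the previous day, 9 November 2032).
Daylight saving runs 13 November 2032 – 13 March 2033; the standard-time date in Othvand Canton, 9 November 2032, is outside that window, so Othvand Canton is on standard time at UTC−07:00.
03:30 UTC − 7h = 20:30 local (rolling into the previous day, 9 November 2032).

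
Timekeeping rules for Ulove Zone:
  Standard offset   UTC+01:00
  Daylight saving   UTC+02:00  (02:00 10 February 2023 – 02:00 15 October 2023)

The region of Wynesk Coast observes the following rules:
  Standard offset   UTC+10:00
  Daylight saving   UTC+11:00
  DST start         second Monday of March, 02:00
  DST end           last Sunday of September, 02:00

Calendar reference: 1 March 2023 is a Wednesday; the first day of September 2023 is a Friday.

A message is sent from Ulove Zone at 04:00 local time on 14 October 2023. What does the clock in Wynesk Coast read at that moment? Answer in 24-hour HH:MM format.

14 October 2023 falls between 10 February and 15 October, so daylight saving is in effect and Ulove Zone is at UTC+02:00.
04:00 Ulove Zone − 2h = 02:00 UTC.
1 March 2023 is a Wednesday, so the first Monday is March 6 and the second is March 13.
1 September 2023 is a Friday, so Sundays fall on 3, 10, 17, 24; the last is September 24.
At the standard offset (UTC+10:00), 02:00 UTC + 10h = 12:00 Wynesk Coast standard time.
The standard-time date in Wynesk Coast, 14 October 2023, is outside the daylight-saving period (13 March – 24 September), so Wynesk Coast is on standard time, UTC+10:00.
02:00 UTC + 10h = 12:00 Wynesk Coast.

12:00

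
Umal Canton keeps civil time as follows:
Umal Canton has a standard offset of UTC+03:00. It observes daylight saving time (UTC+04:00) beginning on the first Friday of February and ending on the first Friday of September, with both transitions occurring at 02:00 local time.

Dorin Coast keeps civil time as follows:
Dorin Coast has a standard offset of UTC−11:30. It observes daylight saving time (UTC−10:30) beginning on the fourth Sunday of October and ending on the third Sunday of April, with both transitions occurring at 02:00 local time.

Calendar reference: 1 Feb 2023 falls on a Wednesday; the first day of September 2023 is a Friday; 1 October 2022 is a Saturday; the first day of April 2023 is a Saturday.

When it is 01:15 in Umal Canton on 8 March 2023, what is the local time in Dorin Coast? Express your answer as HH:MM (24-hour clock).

10:45

1 February 2023 is a Wednesday, so the first Friday is February 3.
1 September 2023 is a Friday, so the first Friday is September 1.
8 March 2023 lies within the daylight-saving period (3 February – 1 September), so Umal Canton is on daylight time, UTC+04:00.
01:15 Umal Canton − 4h = 21:15 UTC (rolling into the previous day, 7 March 2023).
1 October 2022 is a Saturday, so the first Sunday is October 2 and the fourth is October 23.
1 April 2023 is a Saturday, so the first Sunday is April 2 and the third is April 16.
At the standard offset (UTC−11:30), 21:15 UTC − 11h30m = 09:45 Dorin Coast standard time.
The standard-time date in Dorin Coast, 7 March 2023, falls between 23 October 2022 and 16 April 2023, so daylight saving is in effect and Dorin Coast is at UTC−10:30.
21:15 UTC − 10h30m = 10:45 Dorin Coast.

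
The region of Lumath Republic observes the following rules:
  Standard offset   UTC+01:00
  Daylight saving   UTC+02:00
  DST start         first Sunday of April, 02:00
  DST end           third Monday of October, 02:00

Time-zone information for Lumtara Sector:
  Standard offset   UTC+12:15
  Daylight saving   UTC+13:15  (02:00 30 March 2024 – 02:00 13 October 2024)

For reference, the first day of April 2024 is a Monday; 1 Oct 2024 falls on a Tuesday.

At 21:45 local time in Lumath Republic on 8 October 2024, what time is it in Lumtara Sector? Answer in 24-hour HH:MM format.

1 April 2024 is a Monday, so the first Sunday is April 7.
1 October 2024 is a Tuesday, so the first Monday is October 7 and the third is October 21.
8 October 2024 lies within the daylight-saving period (7 April – 21 October), so Lumath Republic is on daylight time, UTC+02:00.
21:45 Lumath Republic − 2h = 19:45 UTC.
At the standard offset (UTC+12:15), 19:45 UTC + 12h15m = 08:00 Lumtara Sector standard time (rolling into the next day, 9 October 2024).
The standard-time date in Lumtara Sector, 9 October 2024, lies within the daylight-saving period (30 March – 13 October), so Lumtara Sector is on daylight time, UTC+13:15.
19:45 UTC + 13h15m = 09:00 Lumtara Sector (rolling into the next day, 9 October 2024).

09:00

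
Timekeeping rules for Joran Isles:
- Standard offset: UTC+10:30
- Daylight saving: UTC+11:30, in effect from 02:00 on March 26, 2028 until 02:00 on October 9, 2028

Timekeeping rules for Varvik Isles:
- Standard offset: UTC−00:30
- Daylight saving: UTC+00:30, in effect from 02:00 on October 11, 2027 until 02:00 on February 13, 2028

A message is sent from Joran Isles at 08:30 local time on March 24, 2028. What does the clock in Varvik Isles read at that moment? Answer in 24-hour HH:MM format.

March 24, 2028 does not fall between 26 March and 9 October, so daylight saving is not in effect and Joran Isles is at UTC+10:30.
08:30 Joran Isles − 10h30m = 22:00 UTC (rolling into the previous day, 23 March 2028).
At the standard offset (UTC−00:30), 22:00 UTC − 0h30m = 21:30 Varvik Isles standard time.
The standard-time date in Varvik Isles, March 23, 2028, does not fall between 11 October 2027 and 13 February 2028, so daylight saving is not in effect and Varvik Isles is at UTC−00:30.
22:00 UTC − 0h30m = 21:30 Varvik Isles.

21:30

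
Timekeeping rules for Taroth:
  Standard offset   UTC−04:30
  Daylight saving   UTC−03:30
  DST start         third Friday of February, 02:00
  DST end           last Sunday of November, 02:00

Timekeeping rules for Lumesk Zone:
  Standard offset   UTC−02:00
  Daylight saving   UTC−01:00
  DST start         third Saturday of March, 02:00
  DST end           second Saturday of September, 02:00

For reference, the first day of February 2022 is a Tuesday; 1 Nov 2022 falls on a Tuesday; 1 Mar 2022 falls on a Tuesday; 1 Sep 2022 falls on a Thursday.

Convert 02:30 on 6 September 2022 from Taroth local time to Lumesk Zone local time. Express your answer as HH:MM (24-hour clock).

1 February 2022 is a Tuesday, so the first Friday is February 4 and the third is February 18.
1 November 2022 is a Tuesday, so Sundays fall on 6, 13, 20, 27; the last is November 27.
6 September 2022 lies within the daylight-saving period (18 February – 27 November), so Taroth is on daylight time, UTC−03:30.
02:30 Taroth + 3h30m = 06:00 UTC.
1 March 2022 is a Tuesday, so the first Saturday is March 5 and the third is March 19.
1 September 2022 is a Thursday, so the first Saturday is September 3 and the second is September 10.
At the standard offset (UTC−02:00), 06:00 UTC − 2h = 04:00 Lumesk Zone standard time.
The standard-time date in Lumesk Zone, 6 September 2022, lies within the daylight-saving period (19 March – 10 September), so Lumesk Zone is on daylight time, UTC−01:00.
06:00 UTC − 1h = 05:00 Lumesk Zone.

05:00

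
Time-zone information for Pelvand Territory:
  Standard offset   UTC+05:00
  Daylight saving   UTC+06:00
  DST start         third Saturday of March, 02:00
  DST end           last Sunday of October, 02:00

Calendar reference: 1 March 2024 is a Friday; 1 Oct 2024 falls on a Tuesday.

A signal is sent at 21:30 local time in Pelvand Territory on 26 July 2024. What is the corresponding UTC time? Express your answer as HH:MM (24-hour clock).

1 March 2024 is a Friday, so the first Saturday is March 2 and the third is March 16.
1 October 2024 is a Tuesday, so Sundays fall on 6, 13, 20, 27; the last is October 27.
26 July 2024 lies within the daylight-saving period (16 March – 27 October), so Pelvand Territory is on daylight time, UTC+06:00.
21:30 local − 6h = 15:30 UTC.

15:30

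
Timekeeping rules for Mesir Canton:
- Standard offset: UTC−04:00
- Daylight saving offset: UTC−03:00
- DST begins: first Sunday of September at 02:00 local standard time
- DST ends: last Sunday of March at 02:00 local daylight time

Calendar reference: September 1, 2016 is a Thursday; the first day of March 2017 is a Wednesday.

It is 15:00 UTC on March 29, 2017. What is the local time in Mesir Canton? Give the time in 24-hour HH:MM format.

11:00

1 September 2016 is a Thursday, so the first Sunday is September 4.
1 March 2017 is a Wednesday, so Sundays fall on 5, 12, 19, 26; the last is March 26.
At the standard offset (UTC−04:00), 15:00 UTC − 4h = 11:00 Mesir Canton standard time.
Daylight saving runs 4 September 2016 – 26 March 2017; the standard-time date in Mesir Canton, March 29, 2017, is outside that window, so Mesir Canton is on standard time at UTC−04:00.
15:00 UTC − 4h = 11:00 local.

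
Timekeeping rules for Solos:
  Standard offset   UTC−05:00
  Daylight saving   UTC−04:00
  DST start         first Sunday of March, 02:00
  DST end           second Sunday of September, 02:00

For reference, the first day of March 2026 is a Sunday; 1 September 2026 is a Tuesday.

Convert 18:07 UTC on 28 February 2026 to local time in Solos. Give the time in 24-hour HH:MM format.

13:07

1 March 2026 is a Sunday, so the first Sunday is March 1.
1 September 2026 is a Tuesday, so the first Sunday is September 6 and the second is September 13.
At the standard offset (UTC−05:00), 18:07 UTC − 5h = 13:07 Solos standard time.
The standard-time date in Solos, 28 February 2026, does not fall between 1 March and 13 September, so daylight saving is not in effect and Solos is at UTC−05:00.
18:07 UTC − 5h = 13:07 local.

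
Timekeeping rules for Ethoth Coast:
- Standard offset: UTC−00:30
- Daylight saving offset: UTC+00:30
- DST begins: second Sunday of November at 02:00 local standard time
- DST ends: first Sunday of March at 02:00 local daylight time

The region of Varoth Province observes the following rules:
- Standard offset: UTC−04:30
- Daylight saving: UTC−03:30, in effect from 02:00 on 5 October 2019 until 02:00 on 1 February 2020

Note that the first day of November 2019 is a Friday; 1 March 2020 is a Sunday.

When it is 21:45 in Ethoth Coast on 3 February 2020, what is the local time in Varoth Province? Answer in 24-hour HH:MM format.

16:45

1 November 2019 is a Friday, so the first Sunday is November 3 and the second is November 10.
1 March 2020 is a Sunday, so the first Sunday is March 1.
3 February 2020 lies within the daylight-saving period (10 November 2019 – 1 March 2020), so Ethoth Coast is on daylight time, UTC+00:30.
21:45 Ethoth Coast − 0h30m = 21:15 UTC.
At the standard offset (UTC−04:30), 21:15 UTC − 4h30m = 16:45 Varoth Province standard time.
Daylight saving runs 5 October 2019 – 1 February 2020; the standard-time date in Varoth Province, 3 February 2020, is outside that window, so Varoth Province is on standard time at UTC−04:30.
21:15 UTC − 4h30m = 16:45 Varoth Province.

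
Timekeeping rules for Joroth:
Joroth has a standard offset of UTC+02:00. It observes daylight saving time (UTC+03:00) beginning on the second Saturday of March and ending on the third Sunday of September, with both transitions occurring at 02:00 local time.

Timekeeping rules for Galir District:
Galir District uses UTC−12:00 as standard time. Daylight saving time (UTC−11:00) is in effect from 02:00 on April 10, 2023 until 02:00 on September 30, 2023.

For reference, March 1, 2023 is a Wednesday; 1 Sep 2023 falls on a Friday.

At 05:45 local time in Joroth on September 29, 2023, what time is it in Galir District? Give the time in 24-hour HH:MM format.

1 March 2023 is a Wednesday, so the first Saturday is March 4 and the second is March 11.
1 September 2023 is a Friday, so the first Sunday is September 3 and the third is September 17.
September 29, 2023 does not fall between 11 March and 17 September, so daylight saving is not in effect and Joroth is at UTC+02:00.
05:45 Joroth − 2h = 03:45 UTC.
At the standard offset (UTC−12:00), 03:45 UTC − 12h = 15:45 Galir District standard time (rolling into the previous day, 28 September 2023).
The standard-time date in Galir District, September 28, 2023, lies within the daylight-saving period (10 April – 30 September), so Galir District is on daylight time, UTC−11:00.
03:45 UTC − 11h = 16:45 Galir District (rolling into the previous day, 28 September 2023).

16:45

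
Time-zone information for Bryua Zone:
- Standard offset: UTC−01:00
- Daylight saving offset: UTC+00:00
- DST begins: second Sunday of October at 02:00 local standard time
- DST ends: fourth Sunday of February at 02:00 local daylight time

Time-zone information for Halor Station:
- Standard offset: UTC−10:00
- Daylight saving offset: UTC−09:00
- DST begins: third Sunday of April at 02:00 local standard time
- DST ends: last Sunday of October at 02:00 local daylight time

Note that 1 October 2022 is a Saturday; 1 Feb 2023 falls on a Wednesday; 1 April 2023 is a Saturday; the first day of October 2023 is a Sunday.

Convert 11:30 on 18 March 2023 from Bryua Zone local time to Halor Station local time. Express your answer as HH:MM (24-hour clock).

02:30

1 October 2022 is a Saturday, so the first Sunday is October 2 and the second is October 9.
1 February 2023 is a Wednesday, so the first Sunday is February 5 and the fourth is February 26.
Daylight saving runs 9 October 2022 – 26 February 2023; 18 March 2023 is outside that window, so Bryua Zone is on standard time at UTC−01:00.
11:30 Bryua Zone + 1h = 12:30 UTC.
1 April 2023 is a Saturday, so the first Sunday is April 2 and the third is April 16.
1 October 2023 is a Sunday, so Sundays fall on 1, 8, 15, 22, 29; the last is October 29.
At the standard offset (UTC−10:00), 12:30 UTC − 10h = 02:30 Halor Station standard time.
The standard-time date in Halor Station, 18 March 2023, does not fall between 16 April and 29 October, so daylight saving is not in effect and Halor Station is at UTC−10:00.
12:30 UTC − 10h = 02:30 Halor Station.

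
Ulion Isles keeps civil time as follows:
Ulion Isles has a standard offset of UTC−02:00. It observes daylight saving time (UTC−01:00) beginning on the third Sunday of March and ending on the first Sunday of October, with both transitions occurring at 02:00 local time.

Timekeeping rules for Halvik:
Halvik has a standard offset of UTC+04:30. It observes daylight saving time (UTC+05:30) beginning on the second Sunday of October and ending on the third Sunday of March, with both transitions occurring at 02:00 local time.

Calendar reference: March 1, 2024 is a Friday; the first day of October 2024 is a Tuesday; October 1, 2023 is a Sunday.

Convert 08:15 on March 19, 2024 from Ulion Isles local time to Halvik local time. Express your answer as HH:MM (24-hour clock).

13:45

1 March 2024 is a Friday, so the first Sunday is March 3 and the third is March 17.
1 October 2024 is a Tuesday, so the first Sunday is October 6.
Daylight saving runs 17 March – 6 October; March 19, 2024 is inside that window, so Ulion Isles is at UTC−01:00.
08:15 Ulion Isles + 1h = 09:15 UTC.
1 October 2023 is a Sunday, so the first Sunday is October 1 and the second is October 8.
1 March 2024 is a Friday, so the first Sunday is March 3 and the third is March 17.
At the standard offset (UTC+04:30), 09:15 UTC + 4h30m = 13:45 Halvik standard time.
Daylight saving runs 8 October 2023 – 17 March 2024; the standard-time date in Halvik, March 19, 2024, is outside that window, so Halvik is on standard time at UTC+04:30.
09:15 UTC + 4h30m = 13:45 Halvik.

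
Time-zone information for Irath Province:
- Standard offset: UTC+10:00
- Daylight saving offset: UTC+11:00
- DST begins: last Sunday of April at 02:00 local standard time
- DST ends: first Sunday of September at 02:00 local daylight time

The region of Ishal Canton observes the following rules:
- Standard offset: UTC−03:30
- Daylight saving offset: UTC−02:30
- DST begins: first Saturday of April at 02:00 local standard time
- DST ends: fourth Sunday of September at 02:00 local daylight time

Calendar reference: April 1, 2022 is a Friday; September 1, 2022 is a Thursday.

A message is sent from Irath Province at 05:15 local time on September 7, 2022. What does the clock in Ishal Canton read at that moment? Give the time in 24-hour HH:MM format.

16:45

1 April 2022 is a Friday, so Sundays fall on 3, 10, 17, 24; the last is April 24.
1 September 2022 is a Thursday, so the first Sunday is September 4.
September 7, 2022 is outside the daylight-saving period (24 April – 4 September), so Irath Province is on standard time, UTC+10:00.
05:15 Irath Province − 10h = 19:15 UTC (rolling into the previous day, 6 September 2022).
1 April 2022 is a Friday, so the first Saturday is April 2.
1 September 2022 is a Thursday, so the first Sunday is September 4 and the fourth is September 25.
At the standard offset (UTC−03:30), 19:15 UTC − 3h30m = 15:45 Ishal Canton standard time.
The standard-time date in Ishal Canton, September 6, 2022, lies within the daylight-saving period (2 April – 25 September), so Ishal Canton is on daylight time, UTC−02:30.
19:15 UTC − 2h30m = 16:45 Ishal Canton.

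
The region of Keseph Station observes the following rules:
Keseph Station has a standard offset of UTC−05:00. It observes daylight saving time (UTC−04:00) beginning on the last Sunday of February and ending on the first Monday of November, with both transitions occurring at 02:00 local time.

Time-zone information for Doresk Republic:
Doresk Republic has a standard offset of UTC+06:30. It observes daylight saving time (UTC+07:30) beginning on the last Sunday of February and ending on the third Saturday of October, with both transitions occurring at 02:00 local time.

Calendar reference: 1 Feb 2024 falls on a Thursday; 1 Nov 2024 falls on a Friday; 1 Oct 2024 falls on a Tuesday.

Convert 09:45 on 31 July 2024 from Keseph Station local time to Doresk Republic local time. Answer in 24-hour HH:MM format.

1 February 2024 is a Thursday, so Sundays fall on 4, 11, 18, 25; the last is February 25.
1 November 2024 is a Friday, so the first Monday is November 4.
Daylight saving runs 25 February – 4 November; 31 July 2024 is inside that window, so Keseph Station is at UTC−04:00.
09:45 Keseph Station + 4h = 13:45 UTC.
1 February 2024 is a Thursday, so Sundays fall on 4, 11, 18, 25; the last is February 25.
1 October 2024 is a Tuesday, so the first Saturday is October 5 and the third is October 19.
At the standard offset (UTC+06:30), 13:45 UTC + 6h30m = 20:15 Doresk Republic standard time.
Daylight saving runs 25 February – 19 October; the standard-time date in Doresk Republic, 31 July 2024, is inside that window, so Doresk Republic is at UTC+07:30.
13:45 UTC + 7h30m = 21:15 Doresk Republic.

21:15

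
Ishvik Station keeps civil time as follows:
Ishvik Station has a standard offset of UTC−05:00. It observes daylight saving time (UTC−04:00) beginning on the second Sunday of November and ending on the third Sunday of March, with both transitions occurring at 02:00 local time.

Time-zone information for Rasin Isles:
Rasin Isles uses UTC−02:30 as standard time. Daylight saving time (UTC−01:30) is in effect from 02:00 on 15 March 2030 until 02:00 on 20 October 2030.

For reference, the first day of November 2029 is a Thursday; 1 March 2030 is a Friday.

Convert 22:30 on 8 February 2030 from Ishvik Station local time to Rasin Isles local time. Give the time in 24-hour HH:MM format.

00:00

1 November 2029 is a Thursday, so the first Sunday is November 4 and the second is November 11.
1 March 2030 is a Friday, so the first Sunday is March 3 and the third is March 17.
8 February 2030 falls between 11 November 2029 and 17 March 2030, so daylight saving is in effect and Ishvik Station is at UTC−04:00.
22:30 Ishvik Station + 4h = 02:30 UTC (rolling into the next day, 9 February 2030).
At the standard offset (UTC−02:30), 02:30 UTC − 2h30m = 00:00 Rasin Isles standard time.
Daylight saving runs 15 March – 20 October; the standard-time date in Rasin Isles, 9 February 2030, is outside that window, so Rasin Isles is on standard time at UTC−02:30.
02:30 UTC − 2h30m = 00:00 Rasin Isles.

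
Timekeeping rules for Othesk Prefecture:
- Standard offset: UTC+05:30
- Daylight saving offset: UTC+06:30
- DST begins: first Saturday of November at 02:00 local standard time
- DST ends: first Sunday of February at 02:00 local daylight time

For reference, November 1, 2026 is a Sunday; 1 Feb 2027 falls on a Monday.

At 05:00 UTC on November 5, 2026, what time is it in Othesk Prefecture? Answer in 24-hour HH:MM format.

1 November 2026 is a Sunday, so the first Saturday is November 7.
1 February 2027 is a Monday, so the first Sunday is February 7.
At the standard offset (UTC+05:30), 05:00 UTC + 5h30m = 10:30 Othesk Prefecture standard time.
The standard-time date in Othesk Prefecture, November 5, 2026, is outside the daylight-saving period (7 November 2026 – 7 February 2027), so Othesk Prefecture is on standard time, UTC+05:30.
05:00 UTC + 5h30m = 10:30 local.

10:30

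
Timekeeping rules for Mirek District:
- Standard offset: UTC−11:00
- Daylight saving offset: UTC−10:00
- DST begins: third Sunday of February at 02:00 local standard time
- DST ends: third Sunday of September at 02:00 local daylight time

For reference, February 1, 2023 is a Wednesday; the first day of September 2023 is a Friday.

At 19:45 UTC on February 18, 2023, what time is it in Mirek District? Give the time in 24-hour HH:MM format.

1 February 2023 is a Wednesday, so the first Sunday is February 5 and the third is February 19.
1 September 2023 is a Friday, so the first Sunday is September 3 and the third is September 17.
At the standard offset (UTC−11:00), 19:45 UTC − 11h = 08:45 Mirek District standard time.
Daylight saving runs 19 February – 17 September; the standard-time date in Mirek District, February 18, 2023, is outside that window, so Mirek District is on standard time at UTC−11:00.
19:45 UTC − 11h = 08:45 local.

08:45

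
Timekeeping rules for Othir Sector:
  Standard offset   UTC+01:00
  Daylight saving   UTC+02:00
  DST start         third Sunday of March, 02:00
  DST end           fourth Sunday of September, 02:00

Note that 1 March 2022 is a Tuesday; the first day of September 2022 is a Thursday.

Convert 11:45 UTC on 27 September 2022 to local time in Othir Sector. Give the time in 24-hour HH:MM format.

1 March 2022 is a Tuesday, so the first Sunday is March 6 and the third is March 20.
1 September 2022 is a Thursday, so the first Sunday is September 4 and the fourth is September 25.
At the standard offset (UTC+01:00), 11:45 UTC + 1h = 12:45 Othir Sector standard time.
The standard-time date in Othir Sector, 27 September 2022, is outside the daylight-saving period (20 March – 25 September), so Othir Sector is on standard time, UTC+01:00.
11:45 UTC + 1h = 12:45 local.

12:45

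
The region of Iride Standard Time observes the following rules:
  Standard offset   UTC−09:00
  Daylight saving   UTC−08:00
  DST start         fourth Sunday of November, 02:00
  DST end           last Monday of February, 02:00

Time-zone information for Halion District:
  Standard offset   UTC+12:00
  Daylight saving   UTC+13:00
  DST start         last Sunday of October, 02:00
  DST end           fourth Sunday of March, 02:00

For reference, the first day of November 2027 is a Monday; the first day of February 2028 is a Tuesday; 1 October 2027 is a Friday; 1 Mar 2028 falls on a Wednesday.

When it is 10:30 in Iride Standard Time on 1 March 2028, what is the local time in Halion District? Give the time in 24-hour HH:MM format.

08:30

1 November 2027 is a Monday, so the first Sunday is November 7 and the fourth is November 28.
1 February 2028 is a Tuesday, so Mondays fall on 7, 14, 21, 28; the last is February 28.
1 March 2028 is outside the daylight-saving period (28 November 2027 – 28 February 2028), so Iride Standard Time is on standard time, UTC−09:00.
10:30 Iride Standard Time + 9h = 19:30 UTC.
1 October 2027 is a Friday, so Sundays fall on 3, 10, 17, 24, 31; the last is October 31.
1 March 2028 is a Wednesday, so the first Sunday is March 5 and the fourth is March 26.
At the standard offset (UTC+12:00), 19:30 UTC + 12h = 07:30 Halion District standard time (rolling into the next day, 2 March 2028).
Daylight saving runs 31 October 2027 – 26 March 2028; the standard-time date in Halion District, 2 March 2028, is inside that window, so Halion District is at UTC+13:00.
19:30 UTC + 13h = 08:30 Halion District (rolling into the next day, 2 March 2028).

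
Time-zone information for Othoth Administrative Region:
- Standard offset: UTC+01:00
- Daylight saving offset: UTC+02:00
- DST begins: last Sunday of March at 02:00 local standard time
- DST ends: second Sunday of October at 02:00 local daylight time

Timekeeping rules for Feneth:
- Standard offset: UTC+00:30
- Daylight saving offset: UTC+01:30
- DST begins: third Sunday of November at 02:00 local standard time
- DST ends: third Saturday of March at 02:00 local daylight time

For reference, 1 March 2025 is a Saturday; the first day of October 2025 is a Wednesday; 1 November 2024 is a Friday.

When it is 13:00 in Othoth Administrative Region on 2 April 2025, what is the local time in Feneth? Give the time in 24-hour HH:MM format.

11:30

1 March 2025 is a Saturday, so Sundays fall on 2, 9, 16, 23, 30; the last is March 30.
1 October 2025 is a Wednesday, so the first Sunday is October 5 and the second is October 12.
2 April 2025 lies within the daylight-saving period (30 March – 12 October), so Othoth Administrative Region is on daylight time, UTC+02:00.
13:00 Othoth Administrative Region − 2h = 11:00 UTC.
1 November 2024 is a Friday, so the first Sunday is November 3 and the third is November 17.
1 March 2025 is a Saturday, so the first Saturday is March 1 and the third is March 15.
At the standard offset (UTC+00:30), 11:00 UTC + 0h30m = 11:30 Feneth standard time.
The standard-time date in Feneth, 2 April 2025, does not fall between 17 November 2024 and 15 March 2025, so daylight saving is not in effect and Feneth is at UTC+00:30.
11:00 UTC + 0h30m = 11:30 Feneth.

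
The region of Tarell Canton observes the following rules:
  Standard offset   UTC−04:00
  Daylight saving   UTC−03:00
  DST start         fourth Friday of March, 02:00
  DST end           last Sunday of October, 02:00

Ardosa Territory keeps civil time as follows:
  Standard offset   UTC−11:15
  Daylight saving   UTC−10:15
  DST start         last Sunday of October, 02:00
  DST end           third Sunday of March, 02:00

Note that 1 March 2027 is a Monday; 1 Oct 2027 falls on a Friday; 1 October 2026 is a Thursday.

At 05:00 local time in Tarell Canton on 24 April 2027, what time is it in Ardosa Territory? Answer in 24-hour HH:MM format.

20:45

1 March 2027 is a Monday, so the first Friday is March 5 and the fourth is March 26.
1 October 2027 is a Friday, so Sundays fall on 3, 10, 17, 24, 31; the last is October 31.
24 April 2027 lies within the daylight-saving period (26 March – 31 October), so Tarell Canton is on daylight time, UTC−03:00.
05:00 Tarell Canton + 3h = 08:00 UTC.
1 October 2026 is a Thursday, so Sundays fall on 4, 11, 18, 25; the last is October 25.
1 March 2027 is a Monday, so the first Sunday is March 7 and the third is March 21.
At the standard offset (UTC−11:15), 08:00 UTC − 11h15m = 20:45 Ardosa Territory standard time (rolling into the previous day, 23 April 2027).
Daylight saving runs 25 October 2026 – 21 March 2027; the standard-time date in Ardosa Territory, 23 April 2027, is outside that window, so Ardosa Territory is on standard time at UTC−11:15.
08:00 UTC − 11h15m = 20:45 Ardosa Territory (rolling into the previous day, 23 April 2027).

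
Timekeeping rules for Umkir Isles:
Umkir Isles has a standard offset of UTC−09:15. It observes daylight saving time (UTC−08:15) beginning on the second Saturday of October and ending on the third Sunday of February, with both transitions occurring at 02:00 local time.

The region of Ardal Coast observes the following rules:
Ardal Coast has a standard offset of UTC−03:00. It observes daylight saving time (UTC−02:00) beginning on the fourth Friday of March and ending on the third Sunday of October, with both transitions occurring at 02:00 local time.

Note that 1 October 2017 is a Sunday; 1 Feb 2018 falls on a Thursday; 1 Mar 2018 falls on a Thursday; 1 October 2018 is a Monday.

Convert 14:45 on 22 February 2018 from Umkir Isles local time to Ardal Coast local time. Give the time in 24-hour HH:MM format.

21:00

1 October 2017 is a Sunday, so the first Saturday is October 7 and the second is October 14.
1 February 2018 is a Thursday, so the first Sunday is February 4 and the third is February 18.
22 February 2018 does not fall between 14 October 2017 and 18 February 2018, so daylight saving is not in effect and Umkir Isles is at UTC−09:15.
14:45 Umkir Isles + 9h15m = 00:00 UTC (rolling into the next day, 23 February 2018).
1 March 2018 is a Thursday, so the first Friday is March 2 and the fourth is March 23.
1 October 2018 is a Monday, so the first Sunday is October 7 and the third is October 21.
At the standard offset (UTC−03:00), 00:00 UTC − 3h = 21:00 Ardal Coast standard time (rolling into the previous day, 22 February 2018).
The standard-time date in Ardal Coast, 22 February 2018, is outside the daylight-saving period (23 March – 21 October), so Ardal Coast is on standard time, UTC−03:00.
00:00 UTC − 3h = 21:00 Ardal Coast (rolling into the previous day, 22 February 2018).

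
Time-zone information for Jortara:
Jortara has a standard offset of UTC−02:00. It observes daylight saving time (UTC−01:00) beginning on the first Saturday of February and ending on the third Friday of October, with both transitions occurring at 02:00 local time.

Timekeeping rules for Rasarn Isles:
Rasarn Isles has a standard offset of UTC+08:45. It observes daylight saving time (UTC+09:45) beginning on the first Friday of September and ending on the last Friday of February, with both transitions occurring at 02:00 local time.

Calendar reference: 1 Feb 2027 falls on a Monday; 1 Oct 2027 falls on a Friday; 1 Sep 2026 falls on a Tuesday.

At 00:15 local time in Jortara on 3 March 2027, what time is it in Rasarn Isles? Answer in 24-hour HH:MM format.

10:00

1 February 2027 is a Monday, so the first Saturday is February 6.
1 October 2027 is a Friday, so the first Friday is October 1 and the third is October 15.
3 March 2027 falls between 6 February and 15 October, so daylight saving is in effect and Jortara is at UTC−01:00.
00:15 Jortara + 1h = 01:15 UTC.
1 September 2026 is a Tuesday, so the first Friday is September 4.
1 February 2027 is a Monday, so Fridays fall on 5, 12, 19, 26; the last is February 26.
At the standard offset (UTC+08:45), 01:15 UTC + 8h45m = 10:00 Rasarn Isles standard time.
The standard-time date in Rasarn Isles, 3 March 2027, does not fall between 4 September 2026 and 26 February 2027, so daylight saving is not in effect and Rasarn Isles is at UTC+08:45.
01:15 UTC + 8h45m = 10:00 Rasarn Isles.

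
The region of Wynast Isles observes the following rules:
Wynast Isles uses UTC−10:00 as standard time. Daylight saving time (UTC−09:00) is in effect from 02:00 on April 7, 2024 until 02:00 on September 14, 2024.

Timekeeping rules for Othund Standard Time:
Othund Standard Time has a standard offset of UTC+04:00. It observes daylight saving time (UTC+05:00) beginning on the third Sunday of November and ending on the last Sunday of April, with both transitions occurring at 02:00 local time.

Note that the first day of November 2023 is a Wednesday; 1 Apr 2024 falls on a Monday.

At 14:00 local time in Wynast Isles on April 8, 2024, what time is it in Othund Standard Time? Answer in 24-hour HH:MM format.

Daylight saving runs 7 April – 14 September; April 8, 2024 is inside that window, so Wynast Isles is at UTC−09:00.
14:00 Wynast Isles + 9h = 23:00 UTC.
1 November 2023 is a Wednesday, so the first Sunday is November 5 and the third is November 19.
1 April 2024 is a Monday, so Sundays fall on 7, 14, 21, 28; the last is April 28.
At the standard offset (UTC+04:00), 23:00 UTC + 4h = 03:00 Othund Standard Time standard time (rolling into the next day, 9 April 2024).
Daylight saving runs 19 November 2023 – 28 April 2024; the standard-time date in Othund Standard Time, April 9, 2024, is inside that window, so Othund Standard Time is at UTC+05:00.
23:00 UTC + 5h = 04:00 Othund Standard Time (rolling into the next day, 9 April 2024).

04:00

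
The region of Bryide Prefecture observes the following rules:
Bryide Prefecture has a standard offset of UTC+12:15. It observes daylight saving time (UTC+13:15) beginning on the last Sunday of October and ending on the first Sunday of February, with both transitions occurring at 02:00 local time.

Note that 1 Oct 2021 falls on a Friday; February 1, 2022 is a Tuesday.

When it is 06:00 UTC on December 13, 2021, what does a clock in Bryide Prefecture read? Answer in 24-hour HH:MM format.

19:15

1 October 2021 is a Friday, so Sundays fall on 3, 10, 17, 24, 31; the last is October 31.
1 February 2022 is a Tuesday, so the first Sunday is February 6.
At the standard offset (UTC+12:15), 06:00 UTC + 12h15m = 18:15 Bryide Prefecture standard time.
Daylight saving runs 31 October 2021 – 6 February 2022; the standard-time date in Bryide Prefecture, December 13, 2021, is inside that window, so Bryide Prefecture is at UTC+13:15.
06:00 UTC + 13h15m = 19:15 local.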